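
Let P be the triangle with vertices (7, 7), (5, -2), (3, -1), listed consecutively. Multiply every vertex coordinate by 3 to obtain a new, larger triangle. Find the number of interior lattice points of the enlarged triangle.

Using the shoelace formula, 2A = |(7·(-2) − 5·7) + (5·(-1) − 3·(-2)) + (3·7 − 7·(-1))| = 20, so the area is 10.
Along each edge there are gcd(|Δx|,|Δy|)+1 lattice points, so counting each shared vertex once the boundary has gcd(2,9) + gcd(2,1) + gcd(4,8) = 1+1+4 = 6.
Scaling by 3 multiplies the area by 3² = 9 (so the new area is 90) and multiplies the boundary lattice-point count by 3, giving 18.
By Pick's theorem, the interior count of the dilated polygon is 90 − 18/2 + 1 = 82.

82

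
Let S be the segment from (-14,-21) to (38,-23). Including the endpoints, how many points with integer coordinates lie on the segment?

The number of lattice points on a segment between lattice points is gcd(|Δx|,|Δy|) + 1 = gcd(52,2) + 1 = 2 + 1 = 3.

3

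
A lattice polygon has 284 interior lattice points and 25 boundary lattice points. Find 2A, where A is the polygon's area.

591

Pick's theorem states A = I + B/2 − 1, so A = 284 + 25/2 − 1 = 591/2.
Hence 2A = 591.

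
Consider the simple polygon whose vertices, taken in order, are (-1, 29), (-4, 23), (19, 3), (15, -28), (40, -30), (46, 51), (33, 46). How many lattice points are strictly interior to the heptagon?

Using the shoelace formula, 2A = |[(-1)·23 − (-4)·29] + [(-4)·3 − 19·23] + [19·(-28) − 15·3] + [15·(-30) − 40·(-28)] + [40·51 − 46·(-30)] + [46·46 − 33·51] + [33·29 − (-1)·46]| = 4593, so the area is 4593/2.
Along each edge there are gcd(|Δx|,|Δy|)+1 lattice points, so counting each shared vertex once the boundary has gcd(3,6) + gcd(23,20) + gcd(4,31) + gcd(25,2) + gcd(6,81) + gcd(13,5) + gcd(34,17) = 3+1+1+1+3+1+17 = 27.
Pick's theorem gives I = A − B/2 + 1 = 4593/2 − 27/2 + 1 = 2284.

2284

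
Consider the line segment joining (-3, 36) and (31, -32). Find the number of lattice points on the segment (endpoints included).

The number of lattice points on a segment between lattice points is gcd(|Δx|,|Δy|) + 1 = gcd(34,68) + 1 = 34 + 1 = 35.

35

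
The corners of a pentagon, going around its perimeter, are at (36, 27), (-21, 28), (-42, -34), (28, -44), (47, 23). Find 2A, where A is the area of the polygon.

The shoelace formula gives twice the area as |(36·28 − (-21)·27) + ((-21)·(-34) − (-42)·28) + ((-42)·(-44) − 28·(-34)) + (28·23 − 47·(-44)) + (47·27 − 36·23)| = 9418, so the area is 4709.

9418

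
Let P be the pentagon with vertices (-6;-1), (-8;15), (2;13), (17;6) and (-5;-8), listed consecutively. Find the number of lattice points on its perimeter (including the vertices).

8

The number of boundary lattice points is Σ gcd(|Δx|,|Δy|) = gcd(2,16) + gcd(10,2) + gcd(15,7) + gcd(22,14) + gcd(1,7) = 2+2+1+2+1 = 8.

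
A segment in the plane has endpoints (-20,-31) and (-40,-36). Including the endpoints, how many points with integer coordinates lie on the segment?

6

The number of lattice points on a segment between lattice points is gcd(|Δx|,|Δy|) + 1 = gcd(20,5) + 1 = 5 + 1 = 6.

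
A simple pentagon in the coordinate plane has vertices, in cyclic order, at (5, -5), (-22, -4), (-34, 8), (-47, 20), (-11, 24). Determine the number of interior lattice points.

851

Using the shoelace formula, 2A = |(5·(-4) − (-22)·(-5)) + ((-22)·8 − (-34)·(-4)) + ((-34)·20 − (-47)·8) + ((-47)·24 − (-11)·20) + ((-11)·(-5) − 5·24)| = 1719, so the area is 1719/2.
The number of boundary lattice points is Σ gcd(|Δx|,|Δy|) = gcd(27,1) + gcd(12,12) + gcd(13,12) + gcd(36,4) + gcd(16,29) = 1+12+1+4+1 = 19.
Pick's theorem gives I = A − B/2 + 1 = 1719/2 − 19/2 + 1 = 851.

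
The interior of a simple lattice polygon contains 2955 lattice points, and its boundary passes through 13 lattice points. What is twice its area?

Pick's theorem states A = I + B/2 − 1, so A = 2955 + 13/2 − 1 = 5921/2.
Hence 2A = 5921.

5921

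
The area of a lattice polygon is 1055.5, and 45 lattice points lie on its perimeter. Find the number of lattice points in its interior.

From Pick's theorem, I = A − B/2 + 1 = 1055.5 − 45/2 + 1 = 1034.

1034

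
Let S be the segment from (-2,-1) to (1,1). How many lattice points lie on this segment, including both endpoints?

2

The number of lattice points on a segment between lattice points is gcd(|Δx|,|Δy|) + 1 = gcd(3,2) + 1 = 1 + 1 = 2.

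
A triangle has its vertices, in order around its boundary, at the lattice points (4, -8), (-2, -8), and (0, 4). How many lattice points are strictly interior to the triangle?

31

By the shoelace formula, twice the signed area is |(4·(-8) − (-2)·(-8)) + ((-2)·4 − 0·(-8)) + (0·(-8) − 4·4)| = 72, so the area is 36.
Summing gcd(|Δx|,|Δy|) over the edges gives the boundary count: gcd(6,0) + gcd(2,12) + gcd(4,12) = 6+2+4 = 12.
By Pick's theorem A = I + B/2 − 1, so I = 36 − 12/2 + 1 = 31.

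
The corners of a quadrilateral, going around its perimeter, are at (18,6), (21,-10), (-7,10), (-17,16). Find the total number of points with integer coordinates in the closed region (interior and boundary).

256

Using the shoelace formula, 2A = |(18·(-10) − 21·6) + (21·10 − (-7)·(-10)) + ((-7)·16 − (-17)·10) + ((-17)·6 − 18·16)| = 498, so the area is 249.
The number of boundary lattice points is Σ gcd(|Δx|,|Δy|) = gcd(3,16) + gcd(28,20) + gcd(10,6) + gcd(35,10) = 1+4+2+5 = 12.
Pick's theorem gives I = A − B/2 + 1 = 249 − 12/2 + 1 = 244, so the closed region contains I + B = 244 + 12 = 256 lattice points.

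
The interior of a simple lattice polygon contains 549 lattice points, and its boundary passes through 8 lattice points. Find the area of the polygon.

552

Pick's theorem states A = I + B/2 − 1, so A = 549 + 8/2 − 1 = 552.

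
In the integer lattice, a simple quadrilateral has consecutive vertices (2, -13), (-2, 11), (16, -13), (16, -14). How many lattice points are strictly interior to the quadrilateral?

By the shoelace formula, twice the signed area is |[2·11 − (-2)·(-13)] + [(-2)·(-13) − 16·11] + [16·(-14) − 16·(-13)] + [16·(-13) − 2·(-14)]| = 350, so the area is 175.
Summing gcd(|Δx|,|Δy|) over the edges gives the boundary count: gcd(4,24) + gcd(18,24) + gcd(0,1) + gcd(14,1) = 4+6+1+1 = 12.
By Pick's theorem A = I + B/2 − 1, so I = 175 − 12/2 + 1 = 170.

170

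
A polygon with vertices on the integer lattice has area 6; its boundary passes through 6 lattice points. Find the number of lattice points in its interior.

4

Pick's theorem A = I + B/2 − 1 rearranges to I = A − B/2 + 1 = 6 − 6/2 + 1 = 4.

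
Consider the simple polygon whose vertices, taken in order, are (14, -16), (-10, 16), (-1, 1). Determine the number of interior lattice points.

The shoelace formula gives twice the area as |[14·16 − (-10)·(-16)] + [(-10)·1 − (-1)·16] + [(-1)·(-16) − 14·1]| = 72, so the area is 36.
The number of boundary lattice points is Σ gcd(|Δx|,|Δy|) = gcd(24,32) + gcd(9,15) + gcd(15,17) = 8+3+1 = 12.
Pick's theorem gives I = A − B/2 + 1 = 36 − 12/2 + 1 = 31.

31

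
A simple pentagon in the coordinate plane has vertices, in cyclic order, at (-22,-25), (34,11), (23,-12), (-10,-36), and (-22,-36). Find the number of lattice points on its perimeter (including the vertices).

The number of boundary lattice points is Σ gcd(|Δx|,|Δy|) = gcd(56,36) + gcd(11,23) + gcd(33,24) + gcd(12,0) + gcd(0,11) = 4+1+3+12+11 = 31.

31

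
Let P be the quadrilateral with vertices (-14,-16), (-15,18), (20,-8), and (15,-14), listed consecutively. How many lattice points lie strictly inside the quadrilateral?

663

Using the shoelace formula, 2A = |((-14)·18 − (-15)·(-16)) + ((-15)·(-8) − 20·18) + (20·(-14) − 15·(-8)) + (15·(-16) − (-14)·(-14))| = 1328, so the area is 664.
Summing gcd(|Δx|,|Δy|) over the edges gives the boundary count: gcd(1,34) + gcd(35,26) + gcd(5,6) + gcd(29,2) = 1+1+1+1 = 4.
Pick's theorem gives I = A − B/2 + 1 = 664 − 4/2 + 1 = 663.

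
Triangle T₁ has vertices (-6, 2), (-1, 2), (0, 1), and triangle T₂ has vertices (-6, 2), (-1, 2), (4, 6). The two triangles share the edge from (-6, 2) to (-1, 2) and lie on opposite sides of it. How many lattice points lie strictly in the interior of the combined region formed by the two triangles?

11

The union is the simple quadrilateral with vertices (-6, 2), (0, 1), (-1, 2), (4, 6) in order.
Using the shoelace formula, 2A = |[(-6)·1 − 0·2] + [0·2 − (-1)·1] + [(-1)·6 − 4·2] + [4·2 − (-6)·6]| = 25, so the area is 25/2.
The number of boundary lattice points is Σ gcd(|Δx|,|Δy|) = gcd(6,1) + gcd(1,1) + gcd(5,4) + gcd(10,4) = 1+1+1+2 = 5.
By Pick's theorem I = A − B/2 + 1 = 25/2 − 5/2 + 1 = 11.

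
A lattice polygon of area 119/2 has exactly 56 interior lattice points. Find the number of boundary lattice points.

9

Pick's theorem gives A = I + B/2 − 1, so B = 2(A − I + 1) = 2(119/2 − 56 + 1) = 9.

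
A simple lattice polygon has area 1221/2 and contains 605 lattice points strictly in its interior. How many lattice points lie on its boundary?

13

Pick's theorem gives A = I + B/2 − 1, so B = 2(A − I + 1) = 2(1221/2 − 605 + 1) = 13.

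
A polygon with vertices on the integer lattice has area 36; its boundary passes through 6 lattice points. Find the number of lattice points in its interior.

Pick's theorem A = I + B/2 − 1 rearranges to I = A − B/2 + 1 = 36 − 6/2 + 1 = 34.

34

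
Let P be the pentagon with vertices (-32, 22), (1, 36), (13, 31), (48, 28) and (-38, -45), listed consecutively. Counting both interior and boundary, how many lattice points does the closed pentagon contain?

The shoelace formula gives twice the area as |[(-32)·36 − 1·22] + [1·31 − 13·36] + [13·28 − 48·31] + [48·(-45) − (-38)·28] + [(-38)·22 − (-32)·(-45)]| = 6107, so the area is 3053.5.
The number of boundary lattice points is Σ gcd(|Δx|,|Δy|) = gcd(33,14) + gcd(12,5) + gcd(35,3) + gcd(86,73) + gcd(6,67) = 1+1+1+1+1 = 5.
Pick's theorem gives I = A − B/2 + 1 = 3053.5 − 5/2 + 1 = 3052, so the closed region contains I + B = 3052 + 5 = 3057 lattice points.

3057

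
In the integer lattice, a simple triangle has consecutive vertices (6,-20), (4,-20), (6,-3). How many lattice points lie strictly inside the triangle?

By the shoelace formula, twice the signed area is |(6·(-20) − 4·(-20)) + (4·(-3) − 6·(-20)) + (6·(-20) − 6·(-3))| = 34, so the area is 17.
The number of boundary lattice points is Σ gcd(|Δx|,|Δy|) = gcd(2,0) + gcd(2,17) + gcd(0,17) = 2+1+17 = 20.
By Pick's theorem A = I + B/2 − 1, so I = 17 − 20/2 + 1 = 8.

8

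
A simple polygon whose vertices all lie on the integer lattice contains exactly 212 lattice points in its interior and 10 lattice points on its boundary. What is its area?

216

By Pick's theorem, A = I + B/2 − 1 = 212 + 10/2 − 1 = 216.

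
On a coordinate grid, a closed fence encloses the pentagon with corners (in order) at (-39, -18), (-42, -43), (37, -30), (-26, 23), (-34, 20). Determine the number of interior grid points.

2747

By the shoelace formula, twice the signed area is |((-39)·(-43) − (-42)·(-18)) + ((-42)·(-30) − 37·(-43)) + (37·23 − (-26)·(-30)) + ((-26)·20 − (-34)·23) + ((-34)·(-18) − (-39)·20)| = 5497, so the area is 5497/2.
Summing gcd(|Δx|,|Δy|) over the edges gives the boundary count: gcd(3,25) + gcd(79,13) + gcd(63,53) + gcd(8,3) + gcd(5,38) = 1+1+1+1+1 = 5.
By Pick's theorem A = I + B/2 − 1, so I = 5497/2 − 5/2 + 1 = 2747.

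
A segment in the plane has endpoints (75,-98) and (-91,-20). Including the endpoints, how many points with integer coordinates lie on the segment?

The number of lattice points on a segment between lattice points is gcd(|Δx|,|Δy|) + 1 = gcd(166,78) + 1 = 2 + 1 = 3.

3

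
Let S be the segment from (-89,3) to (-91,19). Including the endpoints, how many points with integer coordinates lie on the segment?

3

The number of lattice points on a segment between lattice points is gcd(|Δx|,|Δy|) + 1 = gcd(2,16) + 1 = 2 + 1 = 3.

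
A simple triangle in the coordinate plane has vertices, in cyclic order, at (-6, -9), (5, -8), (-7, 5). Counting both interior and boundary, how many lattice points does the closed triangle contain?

By the shoelace formula, twice the signed area is |((-6)·(-8) − 5·(-9)) + (5·5 − (-7)·(-8)) + ((-7)·(-9) − (-6)·5)| = 155, so the area is 155/2.
Summing gcd(|Δx|,|Δy|) over the edges gives the boundary count: gcd(11,1) + gcd(12,13) + gcd(1,14) = 1+1+1 = 3.
Pick's theorem gives I = A − B/2 + 1 = 155/2 − 3/2 + 1 = 77, so the closed region contains I + B = 77 + 3 = 80 lattice points.

80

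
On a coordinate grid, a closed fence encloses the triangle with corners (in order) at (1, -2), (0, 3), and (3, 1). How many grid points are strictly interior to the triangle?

Using the shoelace formula, 2A = |[1·3 − 0·(-2)] + [0·1 − 3·3] + [3·(-2) − 1·1]| = 13, so the area is 6.5.
The number of boundary lattice points is Σ gcd(|Δx|,|Δy|) = gcd(1,5) + gcd(3,2) + gcd(2,3) = 1+1+1 = 3.
Pick's theorem gives I = A − B/2 + 1 = 6.5 − 3/2 + 1 = 6.

6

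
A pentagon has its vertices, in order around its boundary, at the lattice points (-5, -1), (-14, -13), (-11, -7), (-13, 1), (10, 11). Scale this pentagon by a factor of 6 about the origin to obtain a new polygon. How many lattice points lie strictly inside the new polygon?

The shoelace formula gives twice the area as |((-5)·(-13) − (-14)·(-1)) + ((-14)·(-7) − (-11)·(-13)) + ((-11)·1 − (-13)·(-7)) + ((-13)·11 − 10·1) + (10·(-1) − (-5)·11)| = 204, so the area is 102.
Summing gcd(|Δx|,|Δy|) over the edges gives the boundary count: gcd(9,12) + gcd(3,6) + gcd(2,8) + gcd(23,10) + gcd(15,12) = 3+3+2+1+3 = 12.
Scaling by 6 multiplies the area by 6² = 36 (so the new area is 3672) and multiplies the boundary lattice-point count by 6, giving 72.
By Pick's theorem, the interior count of the dilated polygon is 3672 − 72/2 + 1 = 3637.

3637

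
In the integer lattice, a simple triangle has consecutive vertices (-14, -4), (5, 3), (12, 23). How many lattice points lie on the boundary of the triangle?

3

The number of boundary lattice points is Σ gcd(|Δx|,|Δy|) = gcd(19,7) + gcd(7,20) + gcd(26,27) = 1+1+1 = 3.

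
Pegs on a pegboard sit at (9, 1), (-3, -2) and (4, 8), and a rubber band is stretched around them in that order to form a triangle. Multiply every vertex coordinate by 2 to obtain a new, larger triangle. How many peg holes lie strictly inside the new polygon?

194

The shoelace formula gives twice the area as |(9·(-2) − (-3)·1) + ((-3)·8 − 4·(-2)) + (4·1 − 9·8)| = 99, so the area is 99/2.
Summing gcd(|Δx|,|Δy|) over the edges gives the boundary count: gcd(12,3) + gcd(7,10) + gcd(5,7) = 3+1+1 = 5.
Scaling by 2 multiplies the area by 2² = 4 (so the new area is 198) and multiplies the boundary lattice-point count by 2, giving 10.
By Pick's theorem, the interior count of the dilated polygon is 198 − 10/2 + 1 = 194.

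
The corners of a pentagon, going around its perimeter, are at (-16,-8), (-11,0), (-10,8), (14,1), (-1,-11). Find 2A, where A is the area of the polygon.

619

By the shoelace formula, twice the signed area is |((-16)·0 − (-11)·(-8)) + ((-11)·8 − (-10)·0) + ((-10)·1 − 14·8) + (14·(-11) − (-1)·1) + ((-1)·(-8) − (-16)·(-11))| = 619, so the area is 309.5.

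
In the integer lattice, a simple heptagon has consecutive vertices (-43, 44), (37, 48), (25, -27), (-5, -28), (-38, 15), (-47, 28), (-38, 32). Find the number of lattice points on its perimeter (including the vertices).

12

Summing gcd(|Δx|,|Δy|) over the edges gives the boundary count: gcd(80,4) + gcd(12,75) + gcd(30,1) + gcd(33,43) + gcd(9,13) + gcd(9,4) + gcd(5,12) = 4+3+1+1+1+1+1 = 12.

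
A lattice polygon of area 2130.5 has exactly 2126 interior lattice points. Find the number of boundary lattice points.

Pick's theorem gives A = I + B/2 − 1, so B = 2(A − I + 1) = 2(2130.5 − 2126 + 1) = 11.

11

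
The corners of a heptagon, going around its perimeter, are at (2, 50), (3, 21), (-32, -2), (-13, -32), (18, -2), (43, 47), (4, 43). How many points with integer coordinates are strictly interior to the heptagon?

Using the shoelace formula, 2A = |(2·21 − 3·50) + (3·(-2) − (-32)·21) + ((-32)·(-32) − (-13)·(-2)) + ((-13)·(-2) − 18·(-32)) + (18·47 − 43·(-2)) + (43·43 − 4·47) + (4·50 − 2·43)| = 4865, so the area is 2432.5.
Along each edge there are gcd(|Δx|,|Δy|)+1 lattice points, so counting each shared vertex once the boundary has gcd(1,29) + gcd(35,23) + gcd(19,30) + gcd(31,30) + gcd(25,49) + gcd(39,4) + gcd(2,7) = 1+1+1+1+1+1+1 = 7.
By Pick's theorem A = I + B/2 − 1, so I = 2432.5 − 7/2 + 1 = 2430.

2430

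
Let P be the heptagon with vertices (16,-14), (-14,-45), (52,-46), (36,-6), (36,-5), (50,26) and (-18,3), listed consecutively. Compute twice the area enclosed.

By the shoelace formula, twice the signed area is |[16·(-45) − (-14)·(-14)] + [(-14)·(-46) − 52·(-45)] + [52·(-6) − 36·(-46)] + [36·(-5) − 36·(-6)] + [36·26 − 50·(-5)] + [50·3 − (-18)·26] + [(-18)·(-14) − 16·3]| = 5456, so the area is 2728.

5456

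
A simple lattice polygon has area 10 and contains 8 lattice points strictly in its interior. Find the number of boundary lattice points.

6

Pick's theorem gives A = I + B/2 − 1, so B = 2(A − I + 1) = 2(10 − 8 + 1) = 6.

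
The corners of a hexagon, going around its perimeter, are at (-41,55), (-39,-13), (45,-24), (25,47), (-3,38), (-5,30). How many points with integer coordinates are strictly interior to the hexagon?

4527

By the shoelace formula, twice the signed area is |[(-41)·(-13) − (-39)·55] + [(-39)·(-24) − 45·(-13)] + [45·47 − 25·(-24)] + [25·38 − (-3)·47] + [(-3)·30 − (-5)·38] + [(-5)·55 − (-41)·30]| = 9060, so the area is 4530.
Summing gcd(|Δx|,|Δy|) over the edges gives the boundary count: gcd(2,68) + gcd(84,11) + gcd(20,71) + gcd(28,9) + gcd(2,8) + gcd(36,25) = 2+1+1+1+2+1 = 8.
Pick's theorem gives I = A − B/2 + 1 = 4530 − 8/2 + 1 = 4527.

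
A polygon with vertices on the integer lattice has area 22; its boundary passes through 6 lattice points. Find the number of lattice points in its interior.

20

Pick's theorem A = I + B/2 − 1 rearranges to I = A − B/2 + 1 = 22 − 6/2 + 1 = 20.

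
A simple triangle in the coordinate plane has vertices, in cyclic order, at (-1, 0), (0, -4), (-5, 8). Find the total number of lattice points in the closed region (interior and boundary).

8

Using the shoelace formula, 2A = |((-1)·(-4) − 0·0) + (0·8 − (-5)·(-4)) + ((-5)·0 − (-1)·8)| = 8, so the area is 4.
The number of boundary lattice points is Σ gcd(|Δx|,|Δy|) = gcd(1,4) + gcd(5,12) + gcd(4,8) = 1+1+4 = 6.
Pick's theorem gives I = A − B/2 + 1 = 4 − 6/2 + 1 = 2, so the closed region contains I + B = 2 + 6 = 8 lattice points.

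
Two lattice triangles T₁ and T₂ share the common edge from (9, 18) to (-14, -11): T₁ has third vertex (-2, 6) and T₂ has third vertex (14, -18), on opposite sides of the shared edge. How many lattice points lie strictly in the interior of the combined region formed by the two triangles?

504

The union is the simple quadrilateral with vertices (9, 18), (-2, 6), (-14, -11), (14, -18) in order.
Using the shoelace formula, 2A = |(9·6 − (-2)·18) + ((-2)·(-11) − (-14)·6) + ((-14)·(-18) − 14·(-11)) + (14·18 − 9·(-18))| = 1016, so the area is 508.
The number of boundary lattice points is Σ gcd(|Δx|,|Δy|) = gcd(11,12) + gcd(12,17) + gcd(28,7) + gcd(5,36) = 1+1+7+1 = 10.
By Pick's theorem I = A − B/2 + 1 = 508 − 10/2 + 1 = 504.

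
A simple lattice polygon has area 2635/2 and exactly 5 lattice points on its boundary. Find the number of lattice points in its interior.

1316

Pick's theorem A = I + B/2 − 1 rearranges to I = A − B/2 + 1 = 2635/2 − 5/2 + 1 = 1316.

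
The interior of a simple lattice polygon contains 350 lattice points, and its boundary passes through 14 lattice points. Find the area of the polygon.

356

By Pick's theorem, A = I + B/2 − 1 = 350 + 14/2 − 1 = 356.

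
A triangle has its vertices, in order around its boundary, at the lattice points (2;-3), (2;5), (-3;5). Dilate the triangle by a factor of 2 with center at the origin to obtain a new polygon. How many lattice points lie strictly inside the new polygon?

67

The shoelace formula gives twice the area as |(2·5 − 2·(-3)) + (2·5 − (-3)·5) + ((-3)·(-3) − 2·5)| = 40, so the area is 20.
Summing gcd(|Δx|,|Δy|) over the edges gives the boundary count: gcd(0,8) + gcd(5,0) + gcd(5,8) = 8+5+1 = 14.
Scaling by 2 multiplies the area by 2² = 4 (so the new area is 80) and multiplies the boundary lattice-point count by 2, giving 28.
By Pick's theorem, the interior count of the dilated polygon is 80 − 28/2 + 1 = 67.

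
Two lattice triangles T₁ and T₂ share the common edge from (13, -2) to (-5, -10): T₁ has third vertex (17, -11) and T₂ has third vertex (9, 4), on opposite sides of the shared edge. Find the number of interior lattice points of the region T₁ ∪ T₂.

159

The union is the simple quadrilateral with vertices (13, -2), (17, -11), (-5, -10), (9, 4) in order.
Using the shoelace formula, 2A = |[13·(-11) − 17·(-2)] + [17·(-10) − (-5)·(-11)] + [(-5)·4 − 9·(-10)] + [9·(-2) − 13·4]| = 334, so the area is 167.
Summing gcd(|Δx|,|Δy|) over the edges gives the boundary count: gcd(4,9) + gcd(22,1) + gcd(14,14) + gcd(4,6) = 1+1+14+2 = 18.
By Pick's theorem I = A − B/2 + 1 = 167 − 18/2 + 1 = 159.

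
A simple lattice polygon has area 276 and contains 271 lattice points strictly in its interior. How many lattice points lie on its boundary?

12

Pick's theorem gives A = I + B/2 − 1, so B = 2(A − I + 1) = 2(276 − 271 + 1) = 12.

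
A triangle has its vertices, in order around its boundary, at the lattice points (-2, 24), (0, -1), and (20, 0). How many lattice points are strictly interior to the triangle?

250

By the shoelace formula, twice the signed area is |[(-2)·(-1) − 0·24] + [0·0 − 20·(-1)] + [20·24 − (-2)·0]| = 502, so the area is 251.
The number of boundary lattice points is Σ gcd(|Δx|,|Δy|) = gcd(2,25) + gcd(20,1) + gcd(22,24) = 1+1+2 = 4.
By Pick's theorem A = I + B/2 − 1, so I = 251 − 4/2 + 1 = 250.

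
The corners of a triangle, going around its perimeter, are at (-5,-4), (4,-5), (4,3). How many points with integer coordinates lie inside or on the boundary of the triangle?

The shoelace formula gives twice the area as |[(-5)·(-5) − 4·(-4)] + [4·3 − 4·(-5)] + [4·(-4) − (-5)·3]| = 72, so the area is 36.
Along each edge there are gcd(|Δx|,|Δy|)+1 lattice points, so counting each shared vertex once the boundary has gcd(9,1) + gcd(0,8) + gcd(9,7) = 1+8+1 = 10.
Pick's theorem gives I = A − B/2 + 1 = 36 − 10/2 + 1 = 32, so the closed region contains I + B = 32 + 10 = 42 lattice points.

42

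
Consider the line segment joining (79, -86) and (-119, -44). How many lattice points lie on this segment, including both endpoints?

The number of lattice points on a segment between lattice points is gcd(|Δx|,|Δy|) + 1 = gcd(198,42) + 1 = 6 + 1 = 7.

7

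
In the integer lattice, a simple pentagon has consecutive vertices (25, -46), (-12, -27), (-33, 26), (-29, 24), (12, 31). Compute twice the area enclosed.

4982

By the shoelace formula, twice the signed area is |[25·(-27) − (-12)·(-46)] + [(-12)·26 − (-33)·(-27)] + [(-33)·24 − (-29)·26] + [(-29)·31 − 12·24] + [12·(-46) − 25·31]| = 4982, so the area is 2491.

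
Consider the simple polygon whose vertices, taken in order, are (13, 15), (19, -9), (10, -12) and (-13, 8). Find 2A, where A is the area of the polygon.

The shoelace formula gives twice the area as |[13·(-9) − 19·15] + [19·(-12) − 10·(-9)] + [10·8 − (-13)·(-12)] + [(-13)·15 − 13·8]| = 915, so the area is 457.5.

915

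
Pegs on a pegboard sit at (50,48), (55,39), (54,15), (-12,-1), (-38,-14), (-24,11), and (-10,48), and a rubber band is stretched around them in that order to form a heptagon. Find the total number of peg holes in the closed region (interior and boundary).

3236

Using the shoelace formula, 2A = |(50·39 − 55·48) + (55·15 − 54·39) + (54·(-1) − (-12)·15) + ((-12)·(-14) − (-38)·(-1)) + ((-38)·11 − (-24)·(-14)) + ((-24)·48 − (-10)·11) + ((-10)·48 − 50·48)| = 6391, so the area is 6391/2.
The number of boundary lattice points is Σ gcd(|Δx|,|Δy|) = gcd(5,9) + gcd(1,24) + gcd(66,16) + gcd(26,13) + gcd(14,25) + gcd(14,37) + gcd(60,0) = 1+1+2+13+1+1+60 = 79.
Pick's theorem gives I = A − B/2 + 1 = 6391/2 − 79/2 + 1 = 3157, so the closed region contains I + B = 3157 + 79 = 3236 lattice points.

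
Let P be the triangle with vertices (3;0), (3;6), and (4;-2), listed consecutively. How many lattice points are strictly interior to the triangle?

0

Using the shoelace formula, 2A = |(3·6 − 3·0) + (3·(-2) − 4·6) + (4·0 − 3·(-2))| = 6, so the area is 3.
Along each edge there are gcd(|Δx|,|Δy|)+1 lattice points, so counting each shared vertex once the boundary has gcd(0,6) + gcd(1,8) + gcd(1,2) = 6+1+1 = 8.
By Pick's theorem A = I + B/2 − 1, so I = 3 − 8/2 + 1 = 0.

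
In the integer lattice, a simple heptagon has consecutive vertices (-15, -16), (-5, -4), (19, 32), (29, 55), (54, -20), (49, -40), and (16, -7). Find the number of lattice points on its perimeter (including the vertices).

79

Summing gcd(|Δx|,|Δy|) over the edges gives the boundary count: gcd(10,12) + gcd(24,36) + gcd(10,23) + gcd(25,75) + gcd(5,20) + gcd(33,33) + gcd(31,9) = 2+12+1+25+5+33+1 = 79.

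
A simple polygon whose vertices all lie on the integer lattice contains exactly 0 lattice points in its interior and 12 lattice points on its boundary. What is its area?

5

By Pick's theorem, A = I + B/2 − 1 = 0 + 12/2 − 1 = 5.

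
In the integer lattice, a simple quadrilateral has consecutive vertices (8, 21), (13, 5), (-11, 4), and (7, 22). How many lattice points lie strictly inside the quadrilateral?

203

Using the shoelace formula, 2A = |[8·5 − 13·21] + [13·4 − (-11)·5] + [(-11)·22 − 7·4] + [7·21 − 8·22]| = 425, so the area is 425/2.
Summing gcd(|Δx|,|Δy|) over the edges gives the boundary count: gcd(5,16) + gcd(24,1) + gcd(18,18) + gcd(1,1) = 1+1+18+1 = 21.
Pick's theorem gives I = A − B/2 + 1 = 425/2 − 21/2 + 1 = 203.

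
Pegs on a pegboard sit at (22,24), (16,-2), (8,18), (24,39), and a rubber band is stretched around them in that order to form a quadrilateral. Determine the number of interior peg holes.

Using the shoelace formula, 2A = |[22·(-2) − 16·24] + [16·18 − 8·(-2)] + [8·39 − 24·18] + [24·24 − 22·39]| = 526, so the area is 263.
Along each edge there are gcd(|Δx|,|Δy|)+1 lattice points, so counting each shared vertex once the boundary has gcd(6,26) + gcd(8,20) + gcd(16,21) + gcd(2,15) = 2+4+1+1 = 8.
By Pick's theorem A = I + B/2 − 1, so I = 263 − 8/2 + 1 = 260.

260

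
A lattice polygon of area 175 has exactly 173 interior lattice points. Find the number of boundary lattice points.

6

Pick's theorem gives A = I + B/2 − 1, so B = 2(A − I + 1) = 2(175 − 173 + 1) = 6.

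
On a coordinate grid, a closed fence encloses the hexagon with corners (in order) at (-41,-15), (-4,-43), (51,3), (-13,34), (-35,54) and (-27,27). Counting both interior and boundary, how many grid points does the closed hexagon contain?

By the shoelace formula, twice the signed area is |((-41)·(-43) − (-4)·(-15)) + ((-4)·3 − 51·(-43)) + (51·34 − (-13)·3) + ((-13)·54 − (-35)·34) + ((-35)·27 − (-27)·54) + ((-27)·(-15) − (-41)·27)| = 8170, so the area is 4085.
Summing gcd(|Δx|,|Δy|) over the edges gives the boundary count: gcd(37,28) + gcd(55,46) + gcd(64,31) + gcd(22,20) + gcd(8,27) + gcd(14,42) = 1+1+1+2+1+14 = 20.
Pick's theorem gives I = A − B/2 + 1 = 4085 − 20/2 + 1 = 4076, so the closed region contains I + B = 4076 + 20 = 4096 lattice points.

4096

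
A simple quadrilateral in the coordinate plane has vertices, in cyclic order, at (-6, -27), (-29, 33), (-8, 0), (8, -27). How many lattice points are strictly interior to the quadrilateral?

431

By the shoelace formula, twice the signed area is |[(-6)·33 − (-29)·(-27)] + [(-29)·0 − (-8)·33] + [(-8)·(-27) − 8·0] + [8·(-27) − (-6)·(-27)]| = 879, so the area is 439.5.
Along each edge there are gcd(|Δx|,|Δy|)+1 lattice points, so counting each shared vertex once the boundary has gcd(23,60) + gcd(21,33) + gcd(16,27) + gcd(14,0) = 1+3+1+14 = 19.
By Pick's theorem A = I + B/2 − 1, so I = 439.5 − 19/2 + 1 = 431.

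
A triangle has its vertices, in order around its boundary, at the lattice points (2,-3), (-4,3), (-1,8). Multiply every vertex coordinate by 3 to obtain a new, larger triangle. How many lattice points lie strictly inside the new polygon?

205

The shoelace formula gives twice the area as |[2·3 − (-4)·(-3)] + [(-4)·8 − (-1)·3] + [(-1)·(-3) − 2·8]| = 48, so the area is 24.
Along each edge there are gcd(|Δx|,|Δy|)+1 lattice points, so counting each shared vertex once the boundary has gcd(6,6) + gcd(3,5) + gcd(3,11) = 6+1+1 = 8.
Scaling by 3 multiplies the area by 3² = 9 (so the new area is 216) and multiplies the boundary lattice-point count by 3, giving 24.
By Pick's theorem, the interior count of the dilated polygon is 216 − 24/2 + 1 = 205.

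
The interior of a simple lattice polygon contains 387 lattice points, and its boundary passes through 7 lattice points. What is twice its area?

779

Pick's theorem states A = I + B/2 − 1, so A = 387 + 7/2 − 1 = 779/2.
Hence 2A = 779.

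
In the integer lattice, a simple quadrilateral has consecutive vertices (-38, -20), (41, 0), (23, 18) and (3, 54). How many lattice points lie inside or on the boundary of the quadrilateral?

Using the shoelace formula, 2A = |((-38)·0 − 41·(-20)) + (41·18 − 23·0) + (23·54 − 3·18) + (3·(-20) − (-38)·54)| = 4738, so the area is 2369.
Along each edge there are gcd(|Δx|,|Δy|)+1 lattice points, so counting each shared vertex once the boundary has gcd(79,20) + gcd(18,18) + gcd(20,36) + gcd(41,74) = 1+18+4+1 = 24.
Pick's theorem gives I = A − B/2 + 1 = 2369 − 24/2 + 1 = 2358, so the closed region contains I + B = 2358 + 24 = 2382 lattice points.

2382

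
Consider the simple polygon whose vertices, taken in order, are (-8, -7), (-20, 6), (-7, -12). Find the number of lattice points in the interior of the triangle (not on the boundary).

Using the shoelace formula, 2A = |((-8)·6 − (-20)·(-7)) + ((-20)·(-12) − (-7)·6) + ((-7)·(-7) − (-8)·(-12))| = 47, so the area is 47/2.
Along each edge there are gcd(|Δx|,|Δy|)+1 lattice points, so counting each shared vertex once the boundary has gcd(12,13) + gcd(13,18) + gcd(1,5) = 1+1+1 = 3.
Pick's theorem gives I = A − B/2 + 1 = 47/2 − 3/2 + 1 = 23.

23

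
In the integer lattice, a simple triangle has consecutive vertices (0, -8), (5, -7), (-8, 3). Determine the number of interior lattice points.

31

The shoelace formula gives twice the area as |[0·(-7) − 5·(-8)] + [5·3 − (-8)·(-7)] + [(-8)·(-8) − 0·3]| = 63, so the area is 63/2.
Summing gcd(|Δx|,|Δy|) over the edges gives the boundary count: gcd(5,1) + gcd(13,10) + gcd(8,11) = 1+1+1 = 3.
By Pick's theorem A = I + B/2 − 1, so I = 63/2 − 3/2 + 1 = 31.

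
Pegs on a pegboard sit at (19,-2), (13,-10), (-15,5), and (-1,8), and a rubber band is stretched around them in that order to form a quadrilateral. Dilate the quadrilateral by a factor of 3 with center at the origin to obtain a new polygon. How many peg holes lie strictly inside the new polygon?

By the shoelace formula, twice the signed area is |[19·(-10) − 13·(-2)] + [13·5 − (-15)·(-10)] + [(-15)·8 − (-1)·5] + [(-1)·(-2) − 19·8]| = 514, so the area is 257.
Summing gcd(|Δx|,|Δy|) over the edges gives the boundary count: gcd(6,8) + gcd(28,15) + gcd(14,3) + gcd(20,10) = 2+1+1+10 = 14.
Scaling by 3 multiplies the area by 3² = 9 (so the new area is 2313) and multiplies the boundary lattice-point count by 3, giving 42.
By Pick's theorem, the interior count of the dilated polygon is 2313 − 42/2 + 1 = 2293.

2293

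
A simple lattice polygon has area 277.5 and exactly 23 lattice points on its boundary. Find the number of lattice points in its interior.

From Pick's theorem, I = A − B/2 + 1 = 277.5 − 23/2 + 1 = 267.

267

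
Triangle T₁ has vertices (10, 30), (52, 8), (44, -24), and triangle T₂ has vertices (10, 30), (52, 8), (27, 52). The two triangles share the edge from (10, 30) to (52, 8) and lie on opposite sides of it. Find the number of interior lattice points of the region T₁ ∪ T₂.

The union is the simple quadrilateral with vertices (10, 30), (44, -24), (52, 8), (27, 52) in order.
By the shoelace formula, twice the signed area is |[10·(-24) − 44·30] + [44·8 − 52·(-24)] + [52·52 − 27·8] + [27·30 − 10·52]| = 2818, so the area is 1409.
The number of boundary lattice points is Σ gcd(|Δx|,|Δy|) = gcd(34,54) + gcd(8,32) + gcd(25,44) + gcd(17,22) = 2+8+1+1 = 12.
By Pick's theorem I = A − B/2 + 1 = 1409 − 12/2 + 1 = 1404.

1404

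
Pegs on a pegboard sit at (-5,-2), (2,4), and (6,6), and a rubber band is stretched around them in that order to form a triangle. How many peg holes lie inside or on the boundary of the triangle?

8

By the shoelace formula, twice the signed area is |((-5)·4 − 2·(-2)) + (2·6 − 6·4) + (6·(-2) − (-5)·6)| = 10, so the area is 5.
Summing gcd(|Δx|,|Δy|) over the edges gives the boundary count: gcd(7,6) + gcd(4,2) + gcd(11,8) = 1+2+1 = 4.
Pick's theorem gives I = A − B/2 + 1 = 5 − 4/2 + 1 = 4, so the closed region contains I + B = 4 + 4 = 8 lattice points.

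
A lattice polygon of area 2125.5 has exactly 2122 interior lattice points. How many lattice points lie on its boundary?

Pick's theorem gives A = I + B/2 − 1, so B = 2(A − I + 1) = 2(2125.5 − 2122 + 1) = 9.

9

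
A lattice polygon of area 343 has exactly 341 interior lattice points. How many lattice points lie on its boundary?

6

Pick's theorem gives A = I + B/2 − 1, so B = 2(A − I + 1) = 2(343 − 341 + 1) = 6.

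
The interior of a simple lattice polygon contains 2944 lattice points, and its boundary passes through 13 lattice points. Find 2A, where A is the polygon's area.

Pick's theorem states A = I + B/2 − 1, so A = 2944 + 13/2 − 1 = 5899/2.
Hence 2A = 5899.

5899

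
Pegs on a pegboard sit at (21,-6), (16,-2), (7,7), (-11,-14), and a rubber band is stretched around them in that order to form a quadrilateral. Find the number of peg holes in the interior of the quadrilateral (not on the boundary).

The shoelace formula gives twice the area as |(21·(-2) − 16·(-6)) + (16·7 − 7·(-2)) + (7·(-14) − (-11)·7) + ((-11)·(-6) − 21·(-14))| = 519, so the area is 519/2.
Summing gcd(|Δx|,|Δy|) over the edges gives the boundary count: gcd(5,4) + gcd(9,9) + gcd(18,21) + gcd(32,8) = 1+9+3+8 = 21.
Pick's theorem gives I = A − B/2 + 1 = 519/2 − 21/2 + 1 = 250.

250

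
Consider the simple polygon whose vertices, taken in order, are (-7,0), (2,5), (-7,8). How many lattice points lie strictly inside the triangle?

The shoelace formula gives twice the area as |[(-7)·5 − 2·0] + [2·8 − (-7)·5] + [(-7)·0 − (-7)·8]| = 72, so the area is 36.
Along each edge there are gcd(|Δx|,|Δy|)+1 lattice points, so counting each shared vertex once the boundary has gcd(9,5) + gcd(9,3) + gcd(0,8) = 1+3+8 = 12.
By Pick's theorem A = I + B/2 − 1, so I = 36 − 12/2 + 1 = 31.

31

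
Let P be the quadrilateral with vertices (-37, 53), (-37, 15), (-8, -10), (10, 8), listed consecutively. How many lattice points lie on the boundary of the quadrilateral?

58

Along each edge there are gcd(|Δx|,|Δy|)+1 lattice points, so counting each shared vertex once the boundary has gcd(0,38) + gcd(29,25) + gcd(18,18) + gcd(47,45) = 38+1+18+1 = 58.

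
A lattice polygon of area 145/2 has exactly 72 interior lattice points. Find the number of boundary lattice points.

Pick's theorem gives A = I + B/2 − 1, so B = 2(A − I + 1) = 2(145/2 − 72 + 1) = 3.

3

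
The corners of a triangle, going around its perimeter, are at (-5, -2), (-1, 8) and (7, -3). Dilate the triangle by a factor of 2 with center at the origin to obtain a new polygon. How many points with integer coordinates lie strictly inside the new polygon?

Using the shoelace formula, 2A = |((-5)·8 − (-1)·(-2)) + ((-1)·(-3) − 7·8) + (7·(-2) − (-5)·(-3))| = 124, so the area is 62.
Summing gcd(|Δx|,|Δy|) over the edges gives the boundary count: gcd(4,10) + gcd(8,11) + gcd(12,1) = 2+1+1 = 4.
Scaling by 2 multiplies the area by 2² = 4 (so the new area is 248) and multiplies the boundary lattice-point count by 2, giving 8.
By Pick's theorem, the interior count of the dilated polygon is 248 − 8/2 + 1 = 245.

245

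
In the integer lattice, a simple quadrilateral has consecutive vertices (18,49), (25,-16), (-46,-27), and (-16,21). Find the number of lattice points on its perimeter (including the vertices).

10

Along each edge there are gcd(|Δx|,|Δy|)+1 lattice points, so counting each shared vertex once the boundary has gcd(7,65) + gcd(71,11) + gcd(30,48) + gcd(34,28) = 1+1+6+2 = 10.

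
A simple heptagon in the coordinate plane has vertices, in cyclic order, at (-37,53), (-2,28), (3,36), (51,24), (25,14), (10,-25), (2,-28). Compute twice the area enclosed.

4661

By the shoelace formula, twice the signed area is |((-37)·28 − (-2)·53) + ((-2)·36 − 3·28) + (3·24 − 51·36) + (51·14 − 25·24) + (25·(-25) − 10·14) + (10·(-28) − 2·(-25)) + (2·53 − (-37)·(-28))| = 4661, so the area is 4661/2.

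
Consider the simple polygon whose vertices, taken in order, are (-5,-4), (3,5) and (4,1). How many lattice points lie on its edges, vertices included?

3

Along each edge there are gcd(|Δx|,|Δy|)+1 lattice points, so counting each shared vertex once the boundary has gcd(8,9) + gcd(1,4) + gcd(9,5) = 1+1+1 = 3.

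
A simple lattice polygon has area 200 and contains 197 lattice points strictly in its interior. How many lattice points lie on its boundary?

Pick's theorem gives A = I + B/2 − 1, so B = 2(A − I + 1) = 2(200 − 197 + 1) = 8.

8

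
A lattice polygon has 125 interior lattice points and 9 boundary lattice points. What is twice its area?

Pick's theorem states A = I + B/2 − 1, so A = 125 + 9/2 − 1 = 257/2.
Hence 2A = 257.

257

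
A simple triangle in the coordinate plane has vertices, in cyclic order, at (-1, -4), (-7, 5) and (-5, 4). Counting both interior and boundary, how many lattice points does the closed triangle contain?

Using the shoelace formula, 2A = |((-1)·5 − (-7)·(-4)) + ((-7)·4 − (-5)·5) + ((-5)·(-4) − (-1)·4)| = 12, so the area is 6.
Summing gcd(|Δx|,|Δy|) over the edges gives the boundary count: gcd(6,9) + gcd(2,1) + gcd(4,8) = 3+1+4 = 8.
Pick's theorem gives I = A − B/2 + 1 = 6 − 8/2 + 1 = 3, so the closed region contains I + B = 3 + 8 = 11 lattice points.

11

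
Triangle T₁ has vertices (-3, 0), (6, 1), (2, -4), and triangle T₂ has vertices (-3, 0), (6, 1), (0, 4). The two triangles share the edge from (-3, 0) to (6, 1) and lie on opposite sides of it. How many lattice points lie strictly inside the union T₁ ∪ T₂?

35

The union is the simple quadrilateral with vertices (-3, 0), (2, -4), (6, 1), (0, 4) in order.
By the shoelace formula, twice the signed area is |((-3)·(-4) − 2·0) + (2·1 − 6·(-4)) + (6·4 − 0·1) + (0·0 − (-3)·4)| = 74, so the area is 37.
Summing gcd(|Δx|,|Δy|) over the edges gives the boundary count: gcd(5,4) + gcd(4,5) + gcd(6,3) + gcd(3,4) = 1+1+3+1 = 6.
By Pick's theorem I = A − B/2 + 1 = 37 − 6/2 + 1 = 35.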